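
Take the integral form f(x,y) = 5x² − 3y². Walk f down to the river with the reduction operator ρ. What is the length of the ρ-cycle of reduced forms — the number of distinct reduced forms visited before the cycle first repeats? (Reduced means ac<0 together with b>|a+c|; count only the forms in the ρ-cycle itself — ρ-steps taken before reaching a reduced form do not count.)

D = 60, ⌊√D⌋ = 7
descent: ρ → (-3,6,2)  [lands on river]
river: ρ → (2,6,-3)
ρ-cycle length = 2 (tail of 1 descent step not counted)

2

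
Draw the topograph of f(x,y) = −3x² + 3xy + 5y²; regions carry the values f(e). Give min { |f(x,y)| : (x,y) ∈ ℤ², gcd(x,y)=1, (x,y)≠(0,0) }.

river: ρ → (5,7,-1)
river: ρ → (-1,7,5)
river: ρ → (5,3,-3)
river: ρ → (-3,3,5)
closes: descent 0, river 4
min |a| on river = 1

1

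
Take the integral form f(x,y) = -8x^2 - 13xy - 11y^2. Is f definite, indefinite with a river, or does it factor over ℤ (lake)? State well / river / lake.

D = b²−4ac = (-13)² − 4·(-8)·(-11) = -183
D < 0 ⇒ definite ⇒ every region one sign ⇒ single well

well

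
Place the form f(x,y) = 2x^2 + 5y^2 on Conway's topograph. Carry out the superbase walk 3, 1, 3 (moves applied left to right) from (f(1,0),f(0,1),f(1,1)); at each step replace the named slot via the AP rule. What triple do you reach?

start (2,5,7) = (f(1,0),f(0,1),f(1,1))
replace slot 3: 2·(2+5) − 7 = 7 → (2,5,7)
replace slot 1: 2·(5+7) − 2 = 22 → (22,5,7)
replace slot 3: 2·(22+5) − 7 = 47 → (22,5,47)

22,5,47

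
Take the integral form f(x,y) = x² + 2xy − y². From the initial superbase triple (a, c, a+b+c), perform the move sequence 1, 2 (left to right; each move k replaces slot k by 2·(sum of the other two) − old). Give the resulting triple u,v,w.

start (1,-1,2) = (f(1,0),f(0,1),f(1,1))
replace slot 1: 2·((-1)+2) − 1 = 1 → (1,-1,2)
replace slot 2: 2·(1+2) − (-1) = 7 → (1,7,2)

1,7,2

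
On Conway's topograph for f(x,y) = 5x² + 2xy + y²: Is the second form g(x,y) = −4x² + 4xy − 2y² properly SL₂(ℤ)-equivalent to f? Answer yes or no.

D₁ = -16, D₂ = -16
f: flip: (5,2,1)→(1,-2,5)
f: translate: b→0 (≡-2 mod 2), so (1,-2,5)→(1,0,4)
f: reduced (well bottom): (1,0,4) with a≤c, −a<b≤a
g is negative-definite; reduce −g:
−g: translate: b→4 (≡-4 mod 8), so (4,-4,2)→(4,4,2)
−g: flip: (4,4,2)→(2,-4,4)
−g: translate: b→0 (≡-4 mod 4), so (2,-4,4)→(2,0,2)
−g: reduced (well bottom): (2,0,2) with a≤c, −a<b≤a
flip sign back: reduced form of g is (-2,0,-2)
reduced forms (1, 0, 4) vs (-2, 0, -2) ⇒ inequivalent

no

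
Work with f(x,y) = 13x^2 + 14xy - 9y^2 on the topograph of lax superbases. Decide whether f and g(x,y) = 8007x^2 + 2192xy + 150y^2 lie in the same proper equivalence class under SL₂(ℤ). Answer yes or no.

D₁ = 664, D₂ = 664
river cycle of f (length 22): (-9, 22, 5), (5, 18, -17), (-17, 16, 6), (6, 20, -11), (-11, 24, 2), (2, 24, -11), (-11, 20, 6), (6, 16, -17), (-17, 18, 5), (5, 22, -9), … (12 more)
river cycle of g (length 22): (13, 14, -9), (-9, 22, 5), (5, 18, -17), (-17, 16, 6), (6, 20, -11), (-11, 24, 2), (2, 24, -11), (-11, 20, 6), (6, 16, -17), (-17, 18, 5), … (12 more)
cycles coincide ⇒ equivalent

yes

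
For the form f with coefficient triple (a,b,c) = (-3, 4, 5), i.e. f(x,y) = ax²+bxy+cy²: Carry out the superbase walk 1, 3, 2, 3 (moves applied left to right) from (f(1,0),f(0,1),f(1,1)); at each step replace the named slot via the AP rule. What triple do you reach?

start (-3,5,6) = (f(1,0),f(0,1),f(1,1))
replace slot 1: 2·(5+6) − (-3) = 25 → (25,5,6)
replace slot 3: 2·(25+5) − 6 = 54 → (25,5,54)
replace slot 2: 2·(25+54) − 5 = 153 → (25,153,54)
replace slot 3: 2·(25+153) − 54 = 302 → (25,153,302)

25,153,302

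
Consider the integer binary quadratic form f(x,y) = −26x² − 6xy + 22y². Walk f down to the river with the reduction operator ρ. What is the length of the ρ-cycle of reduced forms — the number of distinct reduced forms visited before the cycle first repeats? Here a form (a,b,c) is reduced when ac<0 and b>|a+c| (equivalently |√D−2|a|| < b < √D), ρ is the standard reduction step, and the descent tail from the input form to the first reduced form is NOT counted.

D = 2324, ⌊√D⌋ = 48
descent: ρ → (22,6,-26)  [lands on river]
river: ρ → (-26,46,2)
river: ρ → (2,46,-26)
river: ρ → (-26,6,22)
river: ρ → (22,38,-10)
river: ρ → (-10,42,14)
river: ρ → (14,42,-10)
river: ρ → (-10,38,22)
ρ-cycle length = 8 (tail of 1 descent step not counted)

8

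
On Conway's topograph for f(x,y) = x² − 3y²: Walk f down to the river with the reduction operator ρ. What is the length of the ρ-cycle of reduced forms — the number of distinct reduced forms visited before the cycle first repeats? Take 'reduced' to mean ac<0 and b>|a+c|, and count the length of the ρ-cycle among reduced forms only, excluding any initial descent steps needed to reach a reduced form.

D = 12, ⌊√D⌋ = 3
descent: ρ → (-3,0,1)
descent: ρ → (1,2,-2)  [lands on river]
river: ρ → (-2,2,1)
ρ-cycle length = 2 (tail of 2 descent steps not counted)

2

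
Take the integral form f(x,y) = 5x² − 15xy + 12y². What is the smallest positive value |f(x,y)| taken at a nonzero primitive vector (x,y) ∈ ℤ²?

translate: b→5 (≡-15 mod 10), so (5,-15,12)→(5,5,2)
flip: (5,5,2)→(2,-5,5)
translate: b→-1 (≡-5 mod 4), so (2,-5,5)→(2,-1,2)
flip: (2,-1,2)→(2,1,2)
reduced (well bottom): (2,1,2) with a≤c, −a<b≤a
well minimum = a = 2

2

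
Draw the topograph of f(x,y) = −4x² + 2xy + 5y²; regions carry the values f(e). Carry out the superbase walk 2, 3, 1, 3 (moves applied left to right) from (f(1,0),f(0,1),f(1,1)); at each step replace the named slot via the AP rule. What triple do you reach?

start (-4,5,3) = (f(1,0),f(0,1),f(1,1))
replace slot 2: 2·((-4)+3) − 5 = -7 → (-4,-7,3)
replace slot 3: 2·((-4)+(-7)) − 3 = -25 → (-4,-7,-25)
replace slot 1: 2·((-7)+(-25)) − (-4) = -60 → (-60,-7,-25)
replace slot 3: 2·((-60)+(-7)) − (-25) = -109 → (-60,-7,-109)

-60,-7,-109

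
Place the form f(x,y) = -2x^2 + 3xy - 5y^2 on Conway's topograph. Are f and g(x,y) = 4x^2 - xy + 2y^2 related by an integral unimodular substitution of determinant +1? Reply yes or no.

D₁ = -31, D₂ = -31
f is negative-definite; reduce −f:
−f: translate: b→1 (≡-3 mod 4), so (2,-3,5)→(2,1,4)
−f: reduced (well bottom): (2,1,4) with a≤c, −a<b≤a
flip sign back: reduced form of f is (-2,-1,-4)
g: flip: (4,-1,2)→(2,1,4)
g: reduced (well bottom): (2,1,4) with a≤c, −a<b≤a
reduced forms (-2, -1, -4) vs (2, 1, 4) ⇒ inequivalent

no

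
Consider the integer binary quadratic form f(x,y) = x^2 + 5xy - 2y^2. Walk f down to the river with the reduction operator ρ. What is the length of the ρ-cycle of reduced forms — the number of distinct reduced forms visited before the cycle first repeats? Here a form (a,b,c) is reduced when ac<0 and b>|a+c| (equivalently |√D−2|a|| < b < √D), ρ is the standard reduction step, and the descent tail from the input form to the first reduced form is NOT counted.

D = 33, ⌊√D⌋ = 5
river: ρ → (-2,3,3)
river: ρ → (3,3,-2)
river: ρ → (-2,5,1)
river: ρ → (1,5,-2)
ρ-cycle length = 4 (tail of 0 descent steps not counted)

4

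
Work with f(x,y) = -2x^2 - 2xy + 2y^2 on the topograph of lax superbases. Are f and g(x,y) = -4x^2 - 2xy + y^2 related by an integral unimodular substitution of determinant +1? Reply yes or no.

D₁ = 20, D₂ = 20
river cycle of f (length 2): (2, 2, -2), (-2, 2, 2)
river cycle of g (length 2): (1, 4, -1), (-1, 4, 1)
cycles differ ⇒ inequivalent

no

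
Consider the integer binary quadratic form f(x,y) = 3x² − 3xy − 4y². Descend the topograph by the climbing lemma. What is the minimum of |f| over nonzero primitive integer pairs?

descent: ρ → (-4,3,3)  [lands on river]
river: ρ → (3,3,-4)
river: ρ → (-4,5,2)
river: ρ → (2,7,-1)
river: ρ → (-1,7,2)
river: ρ → (2,5,-4)
closes: descent 1, river 6
min |a| on river = 1

1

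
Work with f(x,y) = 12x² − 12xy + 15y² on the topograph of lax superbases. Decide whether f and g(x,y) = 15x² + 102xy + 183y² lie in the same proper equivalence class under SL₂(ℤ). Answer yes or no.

D₁ = -576, D₂ = -576
f: translate: b→12 (≡-12 mod 24), so (12,-12,15)→(12,12,15)
f: reduced (well bottom): (12,12,15) with a≤c, −a<b≤a
g: translate: b→12 (≡102 mod 30), so (15,102,183)→(15,12,12)
g: flip: (15,12,12)→(12,-12,15)
g: translate: b→12 (≡-12 mod 24), so (12,-12,15)→(12,12,15)
g: reduced (well bottom): (12,12,15) with a≤c, −a<b≤a
reduced forms (12, 12, 15) vs (12, 12, 15) ⇒ equivalent

yes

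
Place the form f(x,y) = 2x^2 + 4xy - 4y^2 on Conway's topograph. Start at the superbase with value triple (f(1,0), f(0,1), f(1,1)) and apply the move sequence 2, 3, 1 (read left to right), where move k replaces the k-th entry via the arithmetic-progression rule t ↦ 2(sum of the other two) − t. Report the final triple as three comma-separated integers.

start (2,-4,2) = (f(1,0),f(0,1),f(1,1))
replace slot 2: 2·(2+2) − (-4) = 12 → (2,12,2)
replace slot 3: 2·(2+12) − 2 = 26 → (2,12,26)
replace slot 1: 2·(12+26) − 2 = 74 → (74,12,26)

74,12,26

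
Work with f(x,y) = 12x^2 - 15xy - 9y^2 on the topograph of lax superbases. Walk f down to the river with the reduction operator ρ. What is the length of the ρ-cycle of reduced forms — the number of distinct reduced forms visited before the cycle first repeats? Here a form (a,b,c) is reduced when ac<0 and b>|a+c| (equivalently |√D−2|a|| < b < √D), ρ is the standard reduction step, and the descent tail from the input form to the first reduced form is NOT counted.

D = 657, ⌊√D⌋ = 25
descent: ρ → (-9,15,12)  [lands on river]
river: ρ → (12,9,-12)
river: ρ → (-12,15,9)
river: ρ → (9,21,-6)
river: ρ → (-6,15,18)
river: ρ → (18,21,-3)
river: ρ → (-3,21,18)
river: ρ → (18,15,-6)
river: ρ → (-6,21,9)
river: ρ → (9,15,-12)
river: ρ → (-12,9,12)
river: ρ → (12,15,-9)
river: ρ → (-9,21,6)
river: ρ → (6,15,-18)
river: ρ → (-18,21,3)
river: ρ → (3,21,-18)
river: ρ → (-18,15,6)
river: ρ → (6,21,-9)
ρ-cycle length = 18 (tail of 1 descent step not counted)

18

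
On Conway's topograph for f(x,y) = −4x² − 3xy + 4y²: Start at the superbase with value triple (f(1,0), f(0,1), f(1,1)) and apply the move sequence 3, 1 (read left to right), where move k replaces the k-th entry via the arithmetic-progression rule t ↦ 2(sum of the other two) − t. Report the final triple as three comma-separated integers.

start (-4,4,-3) = (f(1,0),f(0,1),f(1,1))
replace slot 3: 2·((-4)+4) − (-3) = 3 → (-4,4,3)
replace slot 1: 2·(4+3) − (-4) = 18 → (18,4,3)

18,4,3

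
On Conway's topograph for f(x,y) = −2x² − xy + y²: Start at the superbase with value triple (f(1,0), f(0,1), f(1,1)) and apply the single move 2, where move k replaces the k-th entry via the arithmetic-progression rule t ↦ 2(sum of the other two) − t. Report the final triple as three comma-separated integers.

start (-2,1,-2) = (f(1,0),f(0,1),f(1,1))
replace slot 2: 2·((-2)+(-2)) − 1 = -9 → (-2,-9,-2)

-2,-9,-2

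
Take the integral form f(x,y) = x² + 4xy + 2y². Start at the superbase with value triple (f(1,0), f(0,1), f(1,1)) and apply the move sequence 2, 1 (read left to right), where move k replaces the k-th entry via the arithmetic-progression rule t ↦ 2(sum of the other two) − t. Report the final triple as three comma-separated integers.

start (1,2,7) = (f(1,0),f(0,1),f(1,1))
replace slot 2: 2·(1+7) − 2 = 14 → (1,14,7)
replace slot 1: 2·(14+7) − 1 = 41 → (41,14,7)

41,14,7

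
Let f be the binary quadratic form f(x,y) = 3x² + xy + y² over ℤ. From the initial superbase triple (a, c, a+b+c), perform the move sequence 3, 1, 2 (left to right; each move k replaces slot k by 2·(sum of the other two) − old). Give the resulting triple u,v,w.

start (3,1,5) = (f(1,0),f(0,1),f(1,1))
replace slot 3: 2·(3+1) − 5 = 3 → (3,1,3)
replace slot 1: 2·(1+3) − 3 = 5 → (5,1,3)
replace slot 2: 2·(5+3) − 1 = 15 → (5,15,3)

5,15,3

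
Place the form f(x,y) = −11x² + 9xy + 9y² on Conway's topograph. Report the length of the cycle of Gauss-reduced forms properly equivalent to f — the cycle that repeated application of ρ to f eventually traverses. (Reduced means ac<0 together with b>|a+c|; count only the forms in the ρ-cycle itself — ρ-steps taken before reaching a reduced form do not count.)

D = 477, ⌊√D⌋ = 21
river: ρ → (9,9,-11)
river: ρ → (-11,13,7)
river: ρ → (7,15,-9)
river: ρ → (-9,21,1)
river: ρ → (1,21,-9)
river: ρ → (-9,15,7)
river: ρ → (7,13,-11)
river: ρ → (-11,9,9)
ρ-cycle length = 8 (tail of 0 descent steps not counted)

8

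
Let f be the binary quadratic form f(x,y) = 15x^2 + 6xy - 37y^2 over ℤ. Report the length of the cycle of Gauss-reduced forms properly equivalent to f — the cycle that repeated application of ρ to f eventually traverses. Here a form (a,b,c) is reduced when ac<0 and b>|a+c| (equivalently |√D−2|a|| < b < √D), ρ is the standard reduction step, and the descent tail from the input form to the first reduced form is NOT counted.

D = 2256, ⌊√D⌋ = 47
descent: ρ → (-37,-6,15)
descent: ρ → (15,36,-16)  [lands on river]
river: ρ → (-16,28,23)
river: ρ → (23,18,-21)
river: ρ → (-21,24,20)
river: ρ → (20,16,-25)
river: ρ → (-25,34,11)
river: ρ → (11,32,-28)
river: ρ → (-28,24,15)
ρ-cycle length = 8 (tail of 2 descent steps not counted)

8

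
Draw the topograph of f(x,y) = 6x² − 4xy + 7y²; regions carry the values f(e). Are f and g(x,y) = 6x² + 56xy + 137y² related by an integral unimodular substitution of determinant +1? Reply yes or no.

D₁ = -152, D₂ = -152
f: reduced (well bottom): (6,-4,7) with a≤c, −a<b≤a
g: translate: b→-4 (≡56 mod 12), so (6,56,137)→(6,-4,7)
g: reduced (well bottom): (6,-4,7) with a≤c, −a<b≤a
reduced forms (6, -4, 7) vs (6, -4, 7) ⇒ equivalent

yes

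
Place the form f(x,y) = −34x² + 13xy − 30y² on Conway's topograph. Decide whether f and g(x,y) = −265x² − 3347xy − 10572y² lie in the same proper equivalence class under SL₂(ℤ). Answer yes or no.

D₁ = -3911, D₂ = -3911
f is negative-definite; reduce −f:
−f: flip: (34,-13,30)→(30,13,34)
−f: reduced (well bottom): (30,13,34) with a≤c, −a<b≤a
flip sign back: reduced form of f is (-30,-13,-34)
g is negative-definite; reduce −g:
−g: translate: b→167 (≡3347 mod 530), so (265,3347,10572)→(265,167,30)
−g: flip: (265,167,30)→(30,-167,265)
−g: translate: b→13 (≡-167 mod 60), so (30,-167,265)→(30,13,34)
−g: reduced (well bottom): (30,13,34) with a≤c, −a<b≤a
flip sign back: reduced form of g is (-30,-13,-34)
reduced forms (-30, -13, -34) vs (-30, -13, -34) ⇒ equivalent

yes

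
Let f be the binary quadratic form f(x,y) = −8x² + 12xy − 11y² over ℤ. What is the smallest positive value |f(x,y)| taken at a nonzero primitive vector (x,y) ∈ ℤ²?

translate: b→4 (≡-12 mod 16), so (8,-12,11)→(8,4,7)
flip: (8,4,7)→(7,-4,8)
reduced (well bottom): (7,-4,8) with a≤c, −a<b≤a
well minimum |f| = |-7| = 7 (negative-definite)

7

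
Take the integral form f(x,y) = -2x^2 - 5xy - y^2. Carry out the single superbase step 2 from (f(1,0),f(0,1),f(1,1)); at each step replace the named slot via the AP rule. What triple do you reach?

start (-2,-1,-8) = (f(1,0),f(0,1),f(1,1))
replace slot 2: 2·((-2)+(-8)) − (-1) = -19 → (-2,-19,-8)

-2,-19,-8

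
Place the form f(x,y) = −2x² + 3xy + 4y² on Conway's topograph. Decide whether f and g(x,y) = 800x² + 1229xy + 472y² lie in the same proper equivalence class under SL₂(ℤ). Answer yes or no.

D₁ = 41, D₂ = 41
river cycle of f (length 10): (4, 5, -1), (-1, 5, 4), (4, 3, -2), (-2, 5, 2), (2, 3, -4), (-4, 5, 1), (1, 5, -4), (-4, 3, 2), (2, 5, -2), (-2, 3, 4)
river cycle of g (length 10): (4, 5, -1), (-1, 5, 4), (4, 3, -2), (-2, 5, 2), (2, 3, -4), (-4, 5, 1), (1, 5, -4), (-4, 3, 2), (2, 5, -2), (-2, 3, 4)
cycles coincide ⇒ equivalent

yes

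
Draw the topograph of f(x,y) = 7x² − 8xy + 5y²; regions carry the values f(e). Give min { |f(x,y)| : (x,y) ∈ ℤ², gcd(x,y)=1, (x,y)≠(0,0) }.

translate: b→6 (≡-8 mod 14), so (7,-8,5)→(7,6,4)
flip: (7,6,4)→(4,-6,7)
translate: b→2 (≡-6 mod 8), so (4,-6,7)→(4,2,5)
reduced (well bottom): (4,2,5) with a≤c, −a<b≤a
well minimum = a = 4

4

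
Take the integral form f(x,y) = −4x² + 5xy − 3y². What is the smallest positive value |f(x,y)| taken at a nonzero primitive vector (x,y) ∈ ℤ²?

translate: b→3 (≡-5 mod 8), so (4,-5,3)→(4,3,2)
flip: (4,3,2)→(2,-3,4)
translate: b→1 (≡-3 mod 4), so (2,-3,4)→(2,1,3)
reduced (well bottom): (2,1,3) with a≤c, −a<b≤a
well minimum |f| = |-2| = 2 (negative-definite)

2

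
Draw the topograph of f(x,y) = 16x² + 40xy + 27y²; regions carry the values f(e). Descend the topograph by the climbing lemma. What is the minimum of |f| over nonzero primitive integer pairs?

translate: b→8 (≡40 mod 32), so (16,40,27)→(16,8,3)
flip: (16,8,3)→(3,-8,16)
translate: b→-2 (≡-8 mod 6), so (3,-8,16)→(3,-2,11)
reduced (well bottom): (3,-2,11) with a≤c, −a<b≤a
well minimum = a = 3

3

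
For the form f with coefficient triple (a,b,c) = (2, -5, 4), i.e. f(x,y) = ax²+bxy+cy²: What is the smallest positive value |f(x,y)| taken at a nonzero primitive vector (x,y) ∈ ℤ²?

translate: b→-1 (≡-5 mod 4), so (2,-5,4)→(2,-1,1)
flip: (2,-1,1)→(1,1,2)
reduced (well bottom): (1,1,2) with a≤c, −a<b≤a
well minimum = a = 1

1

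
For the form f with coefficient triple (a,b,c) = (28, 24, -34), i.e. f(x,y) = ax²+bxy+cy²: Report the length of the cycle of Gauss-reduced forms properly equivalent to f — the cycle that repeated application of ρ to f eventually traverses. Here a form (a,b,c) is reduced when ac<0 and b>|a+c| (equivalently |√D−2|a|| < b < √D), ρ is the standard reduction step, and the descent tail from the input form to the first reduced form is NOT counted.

D = 4384, ⌊√D⌋ = 66
river: ρ → (-34,44,18)
river: ρ → (18,64,-4)
river: ρ → (-4,64,18)
river: ρ → (18,44,-34)
river: ρ → (-34,24,28)
river: ρ → (28,32,-30)
river: ρ → (-30,28,30)
river: ρ → (30,32,-28)
river: ρ → (-28,24,34)
river: ρ → (34,44,-18)
river: ρ → (-18,64,4)
river: ρ → (4,64,-18)
river: ρ → (-18,44,34)
river: ρ → (34,24,-28)
river: ρ → (-28,32,30)
river: ρ → (30,28,-30)
river: ρ → (-30,32,28)
river: ρ → (28,24,-34)
ρ-cycle length = 18 (tail of 0 descent steps not counted)

18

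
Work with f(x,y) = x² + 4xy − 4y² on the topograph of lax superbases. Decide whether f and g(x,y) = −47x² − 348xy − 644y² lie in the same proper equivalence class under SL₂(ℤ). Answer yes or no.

D₁ = 32, D₂ = 32
river cycle of f (length 2): (-4, 4, 1), (1, 4, -4)
river cycle of g (length 2): (-4, 4, 1), (1, 4, -4)
cycles coincide ⇒ equivalent

yes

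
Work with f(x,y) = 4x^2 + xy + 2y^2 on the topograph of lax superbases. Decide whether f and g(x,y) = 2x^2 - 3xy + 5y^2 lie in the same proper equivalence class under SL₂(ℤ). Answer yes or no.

D₁ = -31, D₂ = -31
f: flip: (4,1,2)→(2,-1,4)
f: reduced (well bottom): (2,-1,4) with a≤c, −a<b≤a
g: translate: b→1 (≡-3 mod 4), so (2,-3,5)→(2,1,4)
g: reduced (well bottom): (2,1,4) with a≤c, −a<b≤a
reduced forms (2, -1, 4) vs (2, 1, 4) ⇒ inequivalent

no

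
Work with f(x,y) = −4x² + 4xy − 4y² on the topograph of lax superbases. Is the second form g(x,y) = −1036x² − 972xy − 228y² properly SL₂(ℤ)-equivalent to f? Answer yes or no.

D₁ = -48, D₂ = -48
f is negative-definite; reduce −f:
−f: translate: b→4 (≡-4 mod 8), so (4,-4,4)→(4,4,4)
−f: reduced (well bottom): (4,4,4) with a≤c, −a<b≤a
flip sign back: reduced form of f is (-4,-4,-4)
g is negative-definite; reduce −g:
−g: flip: (1036,972,228)→(228,-972,1036)
−g: translate: b→-60 (≡-972 mod 456), so (228,-972,1036)→(228,-60,4)
−g: flip: (228,-60,4)→(4,60,228)
−g: translate: b→4 (≡60 mod 8), so (4,60,228)→(4,4,4)
−g: reduced (well bottom): (4,4,4) with a≤c, −a<b≤a
flip sign back: reduced form of g is (-4,-4,-4)
reduced forms (-4, -4, -4) vs (-4, -4, -4) ⇒ equivalent

yes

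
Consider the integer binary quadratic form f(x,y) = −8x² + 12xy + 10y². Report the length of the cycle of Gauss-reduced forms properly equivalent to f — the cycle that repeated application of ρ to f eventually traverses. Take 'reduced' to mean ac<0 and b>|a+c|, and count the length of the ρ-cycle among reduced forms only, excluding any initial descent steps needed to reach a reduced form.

D = 464, ⌊√D⌋ = 21
river: ρ → (10,8,-10)
river: ρ → (-10,12,8)
river: ρ → (8,20,-2)
river: ρ → (-2,20,8)
river: ρ → (8,12,-10)
river: ρ → (-10,8,10)
river: ρ → (10,12,-8)
river: ρ → (-8,20,2)
river: ρ → (2,20,-8)
river: ρ → (-8,12,10)
ρ-cycle length = 10 (tail of 0 descent steps not counted)

10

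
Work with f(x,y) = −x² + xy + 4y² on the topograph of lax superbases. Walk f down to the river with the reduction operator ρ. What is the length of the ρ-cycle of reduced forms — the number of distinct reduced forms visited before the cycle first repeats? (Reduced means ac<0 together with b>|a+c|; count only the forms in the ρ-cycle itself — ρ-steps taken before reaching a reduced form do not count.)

D = 17, ⌊√D⌋ = 4
descent: ρ → (4,-1,-1)
descent: ρ → (-1,3,2)  [lands on river]
river: ρ → (2,1,-2)
river: ρ → (-2,3,1)
river: ρ → (1,3,-2)
river: ρ → (-2,1,2)
river: ρ → (2,3,-1)
ρ-cycle length = 6 (tail of 2 descent steps not counted)

6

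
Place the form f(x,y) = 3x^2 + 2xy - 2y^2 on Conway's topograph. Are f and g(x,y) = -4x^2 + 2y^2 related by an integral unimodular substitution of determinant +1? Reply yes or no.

D₁ = 28, D₂ = 32
discriminants differ ⇒ not SL₂(ℤ)-equivalent

no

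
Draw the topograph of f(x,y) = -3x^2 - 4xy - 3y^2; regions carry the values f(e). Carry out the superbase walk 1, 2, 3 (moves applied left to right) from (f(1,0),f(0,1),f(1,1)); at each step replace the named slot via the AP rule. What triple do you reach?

start (-3,-3,-10) = (f(1,0),f(0,1),f(1,1))
replace slot 1: 2·((-3)+(-10)) − (-3) = -23 → (-23,-3,-10)
replace slot 2: 2·((-23)+(-10)) − (-3) = -63 → (-23,-63,-10)
replace slot 3: 2·((-23)+(-63)) − (-10) = -162 → (-23,-63,-162)

-23,-63,-162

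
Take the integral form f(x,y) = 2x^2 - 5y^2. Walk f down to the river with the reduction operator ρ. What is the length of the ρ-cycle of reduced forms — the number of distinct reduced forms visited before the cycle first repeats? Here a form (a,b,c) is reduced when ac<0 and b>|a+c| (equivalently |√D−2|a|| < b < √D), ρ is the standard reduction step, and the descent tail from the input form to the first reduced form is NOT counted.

D = 40, ⌊√D⌋ = 6
descent: ρ → (-5,0,2)
descent: ρ → (2,4,-3)  [lands on river]
river: ρ → (-3,2,3)
river: ρ → (3,4,-2)
river: ρ → (-2,4,3)
river: ρ → (3,2,-3)
river: ρ → (-3,4,2)
ρ-cycle length = 6 (tail of 2 descent steps not counted)

6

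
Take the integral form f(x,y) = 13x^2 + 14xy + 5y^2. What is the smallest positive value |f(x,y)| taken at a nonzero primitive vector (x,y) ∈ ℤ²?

translate: b→-12 (≡14 mod 26), so (13,14,5)→(13,-12,4)
flip: (13,-12,4)→(4,12,13)
translate: b→4 (≡12 mod 8), so (4,12,13)→(4,4,5)
reduced (well bottom): (4,4,5) with a≤c, −a<b≤a
well minimum = a = 4

4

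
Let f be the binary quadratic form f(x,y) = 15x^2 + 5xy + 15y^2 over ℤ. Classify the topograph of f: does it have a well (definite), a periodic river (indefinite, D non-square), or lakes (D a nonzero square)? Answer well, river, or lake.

D = b²−4ac = 5² − 4·15·15 = -875
D < 0 ⇒ definite ⇒ every region one sign ⇒ single well

well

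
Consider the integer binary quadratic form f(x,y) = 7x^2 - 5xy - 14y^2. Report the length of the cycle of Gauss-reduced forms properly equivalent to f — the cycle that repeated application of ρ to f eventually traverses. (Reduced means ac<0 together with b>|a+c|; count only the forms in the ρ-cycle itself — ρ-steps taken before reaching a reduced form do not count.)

D = 417, ⌊√D⌋ = 20
descent: ρ → (-14,5,7)
descent: ρ → (7,9,-12)  [lands on river]
river: ρ → (-12,15,4)
river: ρ → (4,17,-8)
river: ρ → (-8,15,6)
river: ρ → (6,9,-14)
river: ρ → (-14,19,1)
river: ρ → (1,19,-14)
river: ρ → (-14,9,6)
river: ρ → (6,15,-8)
river: ρ → (-8,17,4)
river: ρ → (4,15,-12)
river: ρ → (-12,9,7)
river: ρ → (7,19,-2)
river: ρ → (-2,17,16)
river: ρ → (16,15,-3)
river: ρ → (-3,15,16)
river: ρ → (16,17,-2)
river: ρ → (-2,19,7)
ρ-cycle length = 18 (tail of 2 descent steps not counted)

18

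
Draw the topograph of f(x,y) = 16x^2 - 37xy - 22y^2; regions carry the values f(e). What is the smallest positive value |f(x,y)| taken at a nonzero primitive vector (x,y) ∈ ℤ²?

descent: ρ → (-22,37,16)  [lands on river]
river: ρ → (16,27,-32)
river: ρ → (-32,37,11)
river: ρ → (11,51,-4)
river: ρ → (-4,45,47)
river: ρ → (47,49,-2)
river: ρ → (-2,51,22)
river: ρ → (22,37,-16)
river: ρ → (-16,27,32)
river: ρ → (32,37,-11)
river: ρ → (-11,51,4)
river: ρ → (4,45,-47)
river: ρ → (-47,49,2)
river: ρ → (2,51,-22)
closes: descent 1, river 14
min |a| on river = 2

2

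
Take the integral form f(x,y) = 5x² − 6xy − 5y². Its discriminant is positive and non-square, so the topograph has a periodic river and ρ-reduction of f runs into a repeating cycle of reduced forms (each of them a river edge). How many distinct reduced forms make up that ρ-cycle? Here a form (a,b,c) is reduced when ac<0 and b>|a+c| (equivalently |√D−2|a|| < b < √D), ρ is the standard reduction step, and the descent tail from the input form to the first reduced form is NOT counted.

D = 136, ⌊√D⌋ = 11
descent: ρ → (-5,6,5)  [lands on river]
river: ρ → (5,4,-6)
river: ρ → (-6,8,3)
river: ρ → (3,10,-3)
river: ρ → (-3,8,6)
river: ρ → (6,4,-5)
ρ-cycle length = 6 (tail of 1 descent step not counted)

6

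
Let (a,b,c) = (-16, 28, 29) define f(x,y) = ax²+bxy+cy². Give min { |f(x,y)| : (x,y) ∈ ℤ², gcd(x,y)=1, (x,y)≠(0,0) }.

river: ρ → (29,30,-15)
river: ρ → (-15,30,29)
river: ρ → (29,28,-16)
river: ρ → (-16,36,21)
river: ρ → (21,48,-4)
river: ρ → (-4,48,21)
river: ρ → (21,36,-16)
river: ρ → (-16,28,29)
closes: descent 0, river 8
min |a| on river = 4

4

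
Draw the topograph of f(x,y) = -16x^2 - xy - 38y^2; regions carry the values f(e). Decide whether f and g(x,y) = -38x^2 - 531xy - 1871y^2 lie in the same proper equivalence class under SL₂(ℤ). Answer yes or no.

D₁ = -2431, D₂ = -2431
f is negative-definite; reduce −f:
−f: reduced (well bottom): (16,1,38) with a≤c, −a<b≤a
flip sign back: reduced form of f is (-16,-1,-38)
g is negative-definite; reduce −g:
−g: translate: b→-1 (≡531 mod 76), so (38,531,1871)→(38,-1,16)
−g: flip: (38,-1,16)→(16,1,38)
−g: reduced (well bottom): (16,1,38) with a≤c, −a<b≤a
flip sign back: reduced form of g is (-16,-1,-38)
reduced forms (-16, -1, -38) vs (-16, -1, -38) ⇒ equivalent

yes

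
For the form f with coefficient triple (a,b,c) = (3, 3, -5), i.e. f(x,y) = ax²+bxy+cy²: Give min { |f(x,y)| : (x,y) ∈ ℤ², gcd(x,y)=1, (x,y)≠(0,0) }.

river: ρ → (-5,7,1)
river: ρ → (1,7,-5)
river: ρ → (-5,3,3)
river: ρ → (3,3,-5)
closes: descent 0, river 4
min |a| on river = 1

1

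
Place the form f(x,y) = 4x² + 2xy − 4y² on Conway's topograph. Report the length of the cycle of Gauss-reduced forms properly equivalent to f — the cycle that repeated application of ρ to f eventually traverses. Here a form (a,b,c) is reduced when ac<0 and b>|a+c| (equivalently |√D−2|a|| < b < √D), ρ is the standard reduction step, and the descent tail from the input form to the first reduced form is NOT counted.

D = 68, ⌊√D⌋ = 8
river: ρ → (-4,6,2)
river: ρ → (2,6,-4)
river: ρ → (-4,2,4)
river: ρ → (4,6,-2)
river: ρ → (-2,6,4)
river: ρ → (4,2,-4)
ρ-cycle length = 6 (tail of 0 descent steps not counted)

6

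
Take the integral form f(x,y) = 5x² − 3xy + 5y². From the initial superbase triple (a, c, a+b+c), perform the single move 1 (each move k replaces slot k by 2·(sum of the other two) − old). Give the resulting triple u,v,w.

start (5,5,7) = (f(1,0),f(0,1),f(1,1))
replace slot 1: 2·(5+7) − 5 = 19 → (19,5,7)

19,5,7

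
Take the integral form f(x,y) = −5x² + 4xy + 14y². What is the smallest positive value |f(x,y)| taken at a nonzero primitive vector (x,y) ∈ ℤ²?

descent: ρ → (14,-4,-5)
descent: ρ → (-5,14,5)  [lands on river]
river: ρ → (5,16,-2)
river: ρ → (-2,16,5)
river: ρ → (5,14,-5)
river: ρ → (-5,16,2)
river: ρ → (2,16,-5)
closes: descent 2, river 6
min |a| on river = 2

2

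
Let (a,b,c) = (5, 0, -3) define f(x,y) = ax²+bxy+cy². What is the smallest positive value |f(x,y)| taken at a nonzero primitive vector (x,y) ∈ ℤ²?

descent: ρ → (-3,6,2)  [lands on river]
river: ρ → (2,6,-3)
closes: descent 1, river 2
min |a| on river = 2

2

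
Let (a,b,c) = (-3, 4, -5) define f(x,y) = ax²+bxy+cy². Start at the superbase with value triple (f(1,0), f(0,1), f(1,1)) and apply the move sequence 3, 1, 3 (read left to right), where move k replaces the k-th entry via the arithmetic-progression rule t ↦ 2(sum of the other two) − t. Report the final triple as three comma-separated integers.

start (-3,-5,-4) = (f(1,0),f(0,1),f(1,1))
replace slot 3: 2·((-3)+(-5)) − (-4) = -12 → (-3,-5,-12)
replace slot 1: 2·((-5)+(-12)) − (-3) = -31 → (-31,-5,-12)
replace slot 3: 2·((-31)+(-5)) − (-12) = -60 → (-31,-5,-60)

-31,-5,-60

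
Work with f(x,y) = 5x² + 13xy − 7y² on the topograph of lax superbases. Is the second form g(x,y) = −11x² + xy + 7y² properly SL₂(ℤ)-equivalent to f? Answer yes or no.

D₁ = 309, D₂ = 309
river cycle of f (length 6): (-7, 15, 3), (3, 15, -7), (-7, 13, 5), (5, 17, -1), (-1, 17, 5), (5, 13, -7)
river cycle of g (length 6): (7, 13, -5), (-5, 17, 1), (1, 17, -5), (-5, 13, 7), (7, 15, -3), (-3, 15, 7)
cycles differ ⇒ inequivalent

no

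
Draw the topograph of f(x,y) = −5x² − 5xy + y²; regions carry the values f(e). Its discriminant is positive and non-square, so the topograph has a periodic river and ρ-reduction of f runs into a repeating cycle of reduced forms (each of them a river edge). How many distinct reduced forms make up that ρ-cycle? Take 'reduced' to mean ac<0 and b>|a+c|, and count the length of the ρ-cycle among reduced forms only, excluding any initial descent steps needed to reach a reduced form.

D = 45, ⌊√D⌋ = 6
descent: ρ → (1,5,-5)  [lands on river]
river: ρ → (-5,5,1)
ρ-cycle length = 2 (tail of 1 descent step not counted)

2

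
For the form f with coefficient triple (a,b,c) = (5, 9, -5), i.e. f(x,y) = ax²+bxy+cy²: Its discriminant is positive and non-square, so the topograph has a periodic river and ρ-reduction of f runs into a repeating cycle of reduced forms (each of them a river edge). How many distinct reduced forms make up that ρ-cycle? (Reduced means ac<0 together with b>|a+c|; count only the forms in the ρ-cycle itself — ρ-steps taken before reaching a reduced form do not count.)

D = 181, ⌊√D⌋ = 13
river: ρ → (-5,11,3)
river: ρ → (3,13,-1)
river: ρ → (-1,13,3)
river: ρ → (3,11,-5)
river: ρ → (-5,9,5)
river: ρ → (5,11,-3)
river: ρ → (-3,13,1)
river: ρ → (1,13,-3)
river: ρ → (-3,11,5)
river: ρ → (5,9,-5)
ρ-cycle length = 10 (tail of 0 descent steps not counted)

10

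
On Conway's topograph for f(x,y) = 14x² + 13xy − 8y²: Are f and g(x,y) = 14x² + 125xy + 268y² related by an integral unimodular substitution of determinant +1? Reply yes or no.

D₁ = 617, D₂ = 617
river cycle of f (length 34): (-8, 19, 8), (8, 13, -14), (-14, 15, 7), (7, 13, -16), (-16, 19, 4), (4, 21, -11), (-11, 23, 2), (2, 21, -22), (-22, 23, 1), (1, 23, -22), … (24 more)
river cycle of g (length 34): (14, 13, -8), (-8, 19, 8), (8, 13, -14), (-14, 15, 7), (7, 13, -16), (-16, 19, 4), (4, 21, -11), (-11, 23, 2), (2, 21, -22), (-22, 23, 1), … (24 more)
cycles coincide ⇒ equivalent

yes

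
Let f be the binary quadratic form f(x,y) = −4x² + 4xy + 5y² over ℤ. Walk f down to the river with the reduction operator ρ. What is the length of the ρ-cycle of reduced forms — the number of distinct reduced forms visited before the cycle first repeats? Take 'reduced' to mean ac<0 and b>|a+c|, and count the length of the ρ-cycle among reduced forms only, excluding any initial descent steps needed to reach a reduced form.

D = 96, ⌊√D⌋ = 9
river: ρ → (5,6,-3)
river: ρ → (-3,6,5)
river: ρ → (5,4,-4)
river: ρ → (-4,4,5)
ρ-cycle length = 4 (tail of 0 descent steps not counted)

4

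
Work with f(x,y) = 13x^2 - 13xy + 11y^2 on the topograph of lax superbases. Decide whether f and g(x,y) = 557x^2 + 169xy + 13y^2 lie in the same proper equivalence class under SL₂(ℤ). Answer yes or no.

D₁ = -403, D₂ = -403
f: translate: b→13 (≡-13 mod 26), so (13,-13,11)→(13,13,11)
f: flip: (13,13,11)→(11,-13,13)
f: translate: b→9 (≡-13 mod 22), so (11,-13,13)→(11,9,11)
f: reduced (well bottom): (11,9,11) with a≤c, −a<b≤a
g: flip: (557,169,13)→(13,-169,557)
g: translate: b→13 (≡-169 mod 26), so (13,-169,557)→(13,13,11)
g: flip: (13,13,11)→(11,-13,13)
g: translate: b→9 (≡-13 mod 22), so (11,-13,13)→(11,9,11)
g: reduced (well bottom): (11,9,11) with a≤c, −a<b≤a
reduced forms (11, 9, 11) vs (11, 9, 11) ⇒ equivalent

yes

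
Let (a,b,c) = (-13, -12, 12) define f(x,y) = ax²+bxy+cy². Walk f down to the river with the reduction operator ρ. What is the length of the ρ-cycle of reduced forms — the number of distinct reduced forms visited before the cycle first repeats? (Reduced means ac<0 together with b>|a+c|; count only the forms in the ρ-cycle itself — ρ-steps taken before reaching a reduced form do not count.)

D = 768, ⌊√D⌋ = 27
descent: ρ → (12,12,-13)  [lands on river]
river: ρ → (-13,14,11)
river: ρ → (11,8,-16)
river: ρ → (-16,24,3)
river: ρ → (3,24,-16)
river: ρ → (-16,8,11)
river: ρ → (11,14,-13)
river: ρ → (-13,12,12)
ρ-cycle length = 8 (tail of 1 descent step not counted)

8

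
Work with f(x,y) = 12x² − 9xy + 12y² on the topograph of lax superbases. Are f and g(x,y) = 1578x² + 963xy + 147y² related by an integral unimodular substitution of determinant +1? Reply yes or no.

D₁ = -495, D₂ = -495
f: flip: (12,-9,12)→(12,9,12)
f: reduced (well bottom): (12,9,12) with a≤c, −a<b≤a
g: flip: (1578,963,147)→(147,-963,1578)
g: translate: b→-81 (≡-963 mod 294), so (147,-963,1578)→(147,-81,12)
g: flip: (147,-81,12)→(12,81,147)
g: translate: b→9 (≡81 mod 24), so (12,81,147)→(12,9,12)
g: reduced (well bottom): (12,9,12) with a≤c, −a<b≤a
reduced forms (12, 9, 12) vs (12, 9, 12) ⇒ equivalent

yes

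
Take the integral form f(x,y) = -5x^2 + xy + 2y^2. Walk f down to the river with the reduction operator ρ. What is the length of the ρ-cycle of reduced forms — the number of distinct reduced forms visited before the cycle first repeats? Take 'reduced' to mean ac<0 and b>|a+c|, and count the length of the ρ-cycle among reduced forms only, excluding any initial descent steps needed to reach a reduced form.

D = 41, ⌊√D⌋ = 6
descent: ρ → (2,3,-4)  [lands on river]
river: ρ → (-4,5,1)
river: ρ → (1,5,-4)
river: ρ → (-4,3,2)
river: ρ → (2,5,-2)
river: ρ → (-2,3,4)
river: ρ → (4,5,-1)
river: ρ → (-1,5,4)
river: ρ → (4,3,-2)
river: ρ → (-2,5,2)
ρ-cycle length = 10 (tail of 1 descent step not counted)

10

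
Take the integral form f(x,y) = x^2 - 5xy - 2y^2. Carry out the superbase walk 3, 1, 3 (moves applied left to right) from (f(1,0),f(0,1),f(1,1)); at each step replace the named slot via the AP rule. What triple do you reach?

start (1,-2,-6) = (f(1,0),f(0,1),f(1,1))
replace slot 3: 2·(1+(-2)) − (-6) = 4 → (1,-2,4)
replace slot 1: 2·((-2)+4) − 1 = 3 → (3,-2,4)
replace slot 3: 2·(3+(-2)) − 4 = -2 → (3,-2,-2)

3,-2,-2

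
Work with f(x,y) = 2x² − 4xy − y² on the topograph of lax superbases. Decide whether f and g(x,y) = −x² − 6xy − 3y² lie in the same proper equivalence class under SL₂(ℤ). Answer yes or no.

D₁ = 24, D₂ = 24
river cycle of f (length 2): (-1, 4, 2), (2, 4, -1)
river cycle of g (length 2): (2, 4, -1), (-1, 4, 2)
cycles coincide ⇒ equivalent

yes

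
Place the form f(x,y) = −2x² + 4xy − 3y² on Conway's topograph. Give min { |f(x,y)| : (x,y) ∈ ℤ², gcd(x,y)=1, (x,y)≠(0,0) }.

translate: b→0 (≡-4 mod 4), so (2,-4,3)→(2,0,1)
flip: (2,0,1)→(1,0,2)
reduced (well bottom): (1,0,2) with a≤c, −a<b≤a
well minimum |f| = |-1| = 1 (negative-definite)

1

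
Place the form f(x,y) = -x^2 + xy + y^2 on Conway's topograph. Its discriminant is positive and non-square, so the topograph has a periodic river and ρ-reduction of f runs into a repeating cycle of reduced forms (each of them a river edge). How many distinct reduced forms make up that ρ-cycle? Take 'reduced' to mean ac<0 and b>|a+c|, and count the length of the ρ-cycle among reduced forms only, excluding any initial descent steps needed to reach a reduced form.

D = 5, ⌊√D⌋ = 2
river: ρ → (1,1,-1)
river: ρ → (-1,1,1)
ρ-cycle length = 2 (tail of 0 descent steps not counted)

2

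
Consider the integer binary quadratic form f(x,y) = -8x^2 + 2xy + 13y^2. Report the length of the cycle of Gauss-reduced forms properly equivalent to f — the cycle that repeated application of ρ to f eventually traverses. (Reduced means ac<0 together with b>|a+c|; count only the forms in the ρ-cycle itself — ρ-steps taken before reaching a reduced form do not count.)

D = 420, ⌊√D⌋ = 20
descent: ρ → (13,-2,-8)
descent: ρ → (-8,18,3)  [lands on river]
river: ρ → (3,18,-8)
river: ρ → (-8,14,7)
river: ρ → (7,14,-8)
ρ-cycle length = 4 (tail of 2 descent steps not counted)

4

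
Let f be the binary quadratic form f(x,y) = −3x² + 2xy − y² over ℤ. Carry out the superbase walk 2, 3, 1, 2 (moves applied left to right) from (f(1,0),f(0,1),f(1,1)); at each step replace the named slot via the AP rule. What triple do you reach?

start (-3,-1,-2) = (f(1,0),f(0,1),f(1,1))
replace slot 2: 2·((-3)+(-2)) − (-1) = -9 → (-3,-9,-2)
replace slot 3: 2·((-3)+(-9)) − (-2) = -22 → (-3,-9,-22)
replace slot 1: 2·((-9)+(-22)) − (-3) = -59 → (-59,-9,-22)
replace slot 2: 2·((-59)+(-22)) − (-9) = -153 → (-59,-153,-22)

-59,-153,-22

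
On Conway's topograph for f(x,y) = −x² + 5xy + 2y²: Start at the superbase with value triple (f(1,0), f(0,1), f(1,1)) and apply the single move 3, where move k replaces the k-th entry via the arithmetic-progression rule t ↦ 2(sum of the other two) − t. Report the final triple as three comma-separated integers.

start (-1,2,6) = (f(1,0),f(0,1),f(1,1))
replace slot 3: 2·((-1)+2) − 6 = -4 → (-1,2,-4)

-1,2,-4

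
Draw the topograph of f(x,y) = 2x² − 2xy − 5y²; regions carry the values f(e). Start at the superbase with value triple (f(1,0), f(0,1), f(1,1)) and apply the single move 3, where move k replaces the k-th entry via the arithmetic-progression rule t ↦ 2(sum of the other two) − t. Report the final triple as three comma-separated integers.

start (2,-5,-5) = (f(1,0),f(0,1),f(1,1))
replace slot 3: 2·(2+(-5)) − (-5) = -1 → (2,-5,-1)

2,-5,-1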